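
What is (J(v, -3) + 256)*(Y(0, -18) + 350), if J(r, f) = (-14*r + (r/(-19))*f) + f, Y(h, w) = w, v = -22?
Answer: 3516876/19 ≈ 1.8510e+5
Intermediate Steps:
J(r, f) = f - 14*r - f*r/19 (J(r, f) = (-14*r + (r*(-1/19))*f) + f = (-14*r + (-r/19)*f) + f = (-14*r - f*r/19) + f = f - 14*r - f*r/19)
(J(v, -3) + 256)*(Y(0, -18) + 350) = ((-3 - 14*(-22) - 1/19*(-3)*(-22)) + 256)*(-18 + 350) = ((-3 + 308 - 66/19) + 256)*332 = (5729/19 + 256)*332 = (10593/19)*332 = 3516876/19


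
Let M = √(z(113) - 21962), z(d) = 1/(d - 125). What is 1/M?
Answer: -2*I*√790635/263545 ≈ -0.0067478*I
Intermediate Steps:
z(d) = 1/(-125 + d)
M = I*√790635/6 (M = √(1/(-125 + 113) - 21962) = √(1/(-12) - 21962) = √(-1/12 - 21962) = √(-263545/12) = I*√790635/6 ≈ 148.2*I)
1/M = 1/(I*√790635/6) = -2*I*√790635/263545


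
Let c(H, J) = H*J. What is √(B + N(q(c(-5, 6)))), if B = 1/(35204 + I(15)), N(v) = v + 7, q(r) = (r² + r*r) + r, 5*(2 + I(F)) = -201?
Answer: √54924946441782/175809 ≈ 42.154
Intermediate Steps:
I(F) = -211/5 (I(F) = -2 + (⅕)*(-201) = -2 - 201/5 = -211/5)
q(r) = r + 2*r² (q(r) = (r² + r²) + r = 2*r² + r = r + 2*r²)
N(v) = 7 + v
B = 5/175809 (B = 1/(35204 - 211/5) = 1/(175809/5) = 5/175809 ≈ 2.8440e-5)
√(B + N(q(c(-5, 6)))) = √(5/175809 + (7 + (-5*6)*(1 + 2*(-5*6)))) = √(5/175809 + (7 - 30*(1 + 2*(-30)))) = √(5/175809 + (7 - 30*(1 - 60))) = √(5/175809 + (7 - 30*(-59))) = √(5/175809 + (7 + 1770)) = √(5/175809 + 1777) = √(312412598/175809) = √54924946441782/175809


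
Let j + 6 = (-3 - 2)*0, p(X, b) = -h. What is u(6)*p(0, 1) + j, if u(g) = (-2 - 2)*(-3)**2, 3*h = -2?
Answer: -30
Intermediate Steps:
h = -2/3 (h = (1/3)*(-2) = -2/3 ≈ -0.66667)
p(X, b) = 2/3 (p(X, b) = -1*(-2/3) = 2/3)
j = -6 (j = -6 + (-3 - 2)*0 = -6 - 5*0 = -6 + 0 = -6)
u(g) = -36 (u(g) = -4*9 = -36)
u(6)*p(0, 1) + j = -36*2/3 - 6 = -24 - 6 = -30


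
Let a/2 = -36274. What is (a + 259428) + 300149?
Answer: 487029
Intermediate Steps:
a = -72548 (a = 2*(-36274) = -72548)
(a + 259428) + 300149 = (-72548 + 259428) + 300149 = 186880 + 300149 = 487029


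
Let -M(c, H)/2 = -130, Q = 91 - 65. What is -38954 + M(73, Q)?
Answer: -38694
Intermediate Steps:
Q = 26
M(c, H) = 260 (M(c, H) = -2*(-130) = 260)
-38954 + M(73, Q) = -38954 + 260 = -38694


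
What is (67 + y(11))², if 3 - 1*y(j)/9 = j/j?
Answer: 7225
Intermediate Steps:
y(j) = 18 (y(j) = 27 - 9*j/j = 27 - 9*1 = 27 - 9 = 18)
(67 + y(11))² = (67 + 18)² = 85² = 7225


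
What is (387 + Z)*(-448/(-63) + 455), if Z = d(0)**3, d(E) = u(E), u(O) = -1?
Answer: 1605374/9 ≈ 1.7838e+5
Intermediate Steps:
d(E) = -1
Z = -1 (Z = (-1)**3 = -1)
(387 + Z)*(-448/(-63) + 455) = (387 - 1)*(-448/(-63) + 455) = 386*(-448*(-1/63) + 455) = 386*(64/9 + 455) = 386*(4159/9) = 1605374/9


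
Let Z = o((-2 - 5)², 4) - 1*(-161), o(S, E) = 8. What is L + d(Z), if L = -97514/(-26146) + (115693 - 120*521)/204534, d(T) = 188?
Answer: 513355715483/2673872982 ≈ 191.99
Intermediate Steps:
Z = 169 (Z = 8 - 1*(-161) = 8 + 161 = 169)
L = 10667594867/2673872982 (L = -97514*(-1/26146) + (115693 - 1*62520)*(1/204534) = 48757/13073 + (115693 - 62520)*(1/204534) = 48757/13073 + 53173*(1/204534) = 48757/13073 + 53173/204534 = 10667594867/2673872982 ≈ 3.9896)
L + d(Z) = 10667594867/2673872982 + 188 = 513355715483/2673872982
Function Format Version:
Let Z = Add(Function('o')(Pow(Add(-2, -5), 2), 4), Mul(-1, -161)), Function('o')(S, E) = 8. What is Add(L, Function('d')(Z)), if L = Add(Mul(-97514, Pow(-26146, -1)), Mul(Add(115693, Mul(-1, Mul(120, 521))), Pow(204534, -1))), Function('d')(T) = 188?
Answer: Rational(513355715483, 2673872982) ≈ 191.99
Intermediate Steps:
Z = 169 (Z = Add(8, Mul(-1, -161)) = Add(8, 161) = 169)
L = Rational(10667594867, 2673872982) (L = Add(Mul(-97514, Rational(-1, 26146)), Mul(Add(115693, Mul(-1, 62520)), Rational(1, 204534))) = Add(Rational(48757, 13073), Mul(Add(115693, -62520), Rational(1, 204534))) = Add(Rational(48757, 13073), Mul(53173, Rational(1, 204534))) = Add(Rational(48757, 13073), Rational(53173, 204534)) = Rational(10667594867, 2673872982) ≈ 3.9896)
Add(L, Function('d')(Z)) = Add(Rational(10667594867, 2673872982), 188) = Rational(513355715483, 2673872982)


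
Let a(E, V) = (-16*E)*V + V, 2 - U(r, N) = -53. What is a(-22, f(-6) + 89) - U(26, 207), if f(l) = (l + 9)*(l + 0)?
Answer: 25008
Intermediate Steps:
f(l) = l*(9 + l) (f(l) = (9 + l)*l = l*(9 + l))
U(r, N) = 55 (U(r, N) = 2 - 1*(-53) = 2 + 53 = 55)
a(E, V) = V - 16*E*V (a(E, V) = -16*E*V + V = V - 16*E*V)
a(-22, f(-6) + 89) - U(26, 207) = (-6*(9 - 6) + 89)*(1 - 16*(-22)) - 1*55 = (-6*3 + 89)*(1 + 352) - 55 = (-18 + 89)*353 - 55 = 71*353 - 55 = 25063 - 55 = 25008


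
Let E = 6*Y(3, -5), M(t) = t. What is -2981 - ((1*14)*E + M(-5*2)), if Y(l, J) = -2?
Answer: -2803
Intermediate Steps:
E = -12 (E = 6*(-2) = -12)
-2981 - ((1*14)*E + M(-5*2)) = -2981 - ((1*14)*(-12) - 5*2) = -2981 - (14*(-12) - 10) = -2981 - (-168 - 10) = -2981 - 1*(-178) = -2981 + 178 = -2803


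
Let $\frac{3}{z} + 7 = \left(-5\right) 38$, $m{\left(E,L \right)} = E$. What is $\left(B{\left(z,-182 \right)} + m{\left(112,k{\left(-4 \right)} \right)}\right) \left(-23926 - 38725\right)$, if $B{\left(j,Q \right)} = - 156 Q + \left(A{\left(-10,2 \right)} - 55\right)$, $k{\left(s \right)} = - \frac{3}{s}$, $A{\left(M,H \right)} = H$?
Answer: $-1782483601$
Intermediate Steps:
$z = - \frac{3}{197}$ ($z = \frac{3}{-7 - 190} = \frac{3}{-197} = 3 \left(- \frac{1}{197}\right) = - \frac{3}{197} \approx -0.015228$)
$B{\left(j,Q \right)} = -53 - 156 Q$ ($B{\left(j,Q \right)} = - 156 Q + \left(2 - 55\right) = - 156 Q - 53 = -53 - 156 Q$)
$\left(B{\left(z,-182 \right)} + m{\left(112,k{\left(-4 \right)} \right)}\right) \left(-23926 - 38725\right) = \left(\left(-53 - -28392\right) + 112\right) \left(-23926 - 38725\right) = \left(\left(-53 + 28392\right) + 112\right) \left(-62651\right) = \left(28339 + 112\right) \left(-62651\right) = 28451 \left(-62651\right) = -1782483601$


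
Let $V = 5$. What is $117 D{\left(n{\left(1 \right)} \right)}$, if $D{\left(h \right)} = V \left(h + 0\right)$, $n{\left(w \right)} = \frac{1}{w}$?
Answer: $585$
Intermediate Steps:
$D{\left(h \right)} = 5 h$ ($D{\left(h \right)} = 5 \left(h + 0\right) = 5 h$)
$117 D{\left(n{\left(1 \right)} \right)} = 117 \cdot \frac{5}{1} = 117 \cdot 5 \cdot 1 = 117 \cdot 5 = 585$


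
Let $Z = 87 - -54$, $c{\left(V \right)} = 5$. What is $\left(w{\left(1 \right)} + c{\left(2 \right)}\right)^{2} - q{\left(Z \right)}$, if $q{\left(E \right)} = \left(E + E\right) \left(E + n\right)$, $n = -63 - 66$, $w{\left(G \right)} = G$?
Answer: $-3348$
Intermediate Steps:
$n = -129$
$Z = 141$ ($Z = 87 + 54 = 141$)
$q{\left(E \right)} = 2 E \left(-129 + E\right)$ ($q{\left(E \right)} = \left(E + E\right) \left(E - 129\right) = 2 E \left(-129 + E\right)$)
$\left(w{\left(1 \right)} + c{\left(2 \right)}\right)^{2} - q{\left(Z \right)} = \left(1 + 5\right)^{2} - 2 \cdot 141 \left(-129 + 141\right) = 6^{2} - 2 \cdot 141 \cdot 12 = 36 - 3384 = -3348$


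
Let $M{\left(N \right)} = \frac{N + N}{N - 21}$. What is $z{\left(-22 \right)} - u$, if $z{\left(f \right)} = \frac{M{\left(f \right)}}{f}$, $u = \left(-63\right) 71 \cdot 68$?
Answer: $\frac{13079050}{43} \approx 3.0416 \cdot 10^{5}$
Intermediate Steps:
$u = -304164$ ($u = \left(-4473\right) 68 = -304164$)
$M{\left(N \right)} = \frac{2 N}{-21 + N}$
$z{\left(f \right)} = \frac{2}{-21 + f}$ ($z{\left(f \right)} = \frac{2 f \frac{1}{-21 + f}}{f} = \frac{2}{-21 + f}$)
$z{\left(-22 \right)} - u = \frac{2}{-21 - 22} - -304164 = \frac{2}{-43} + 304164 = 2 \left(- \frac{1}{43}\right) + 304164 = - \frac{2}{43} + 304164 = \frac{13079050}{43}$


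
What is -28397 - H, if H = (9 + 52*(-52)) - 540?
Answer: -25162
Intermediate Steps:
H = -3235 (H = (9 - 2704) - 540 = -2695 - 540 = -3235)
-28397 - H = -28397 - 1*(-3235) = -28397 + 3235 = -25162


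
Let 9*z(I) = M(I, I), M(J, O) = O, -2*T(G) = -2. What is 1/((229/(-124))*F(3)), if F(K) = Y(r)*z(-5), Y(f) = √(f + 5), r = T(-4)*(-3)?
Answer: 558*√2/1145 ≈ 0.68920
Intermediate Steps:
T(G) = 1 (T(G) = -½*(-2) = 1)
z(I) = I/9
r = -3 (r = 1*(-3) = -3)
Y(f) = √(5 + f)
F(K) = -5*√2/9 (F(K) = √(5 - 3)*((⅑)*(-5)) = √2*(-5/9) = -5*√2/9)
1/((229/(-124))*F(3)) = 1/((229/(-124))*(-5*√2/9)) = 1/((229*(-1/124))*(-5*√2/9)) = 1/(-(-1145)*√2/1116) = 1/(1145*√2/1116) = 558*√2/1145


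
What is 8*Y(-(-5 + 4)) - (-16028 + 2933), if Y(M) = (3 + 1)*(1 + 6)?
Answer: 13319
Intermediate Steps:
Y(M) = 28 (Y(M) = 4*7 = 28)
8*Y(-(-5 + 4)) - (-16028 + 2933) = 8*28 - (-16028 + 2933) = 224 - 1*(-13095) = 224 + 13095 = 13319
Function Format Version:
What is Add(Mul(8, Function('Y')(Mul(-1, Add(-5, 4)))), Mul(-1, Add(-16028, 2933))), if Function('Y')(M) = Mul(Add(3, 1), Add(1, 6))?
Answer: 13319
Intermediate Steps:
Function('Y')(M) = 28 (Function('Y')(M) = Mul(4, 7) = 28)
Add(Mul(8, Function('Y')(Mul(-1, Add(-5, 4)))), Mul(-1, Add(-16028, 2933))) = Add(Mul(8, 28), Mul(-1, Add(-16028, 2933))) = Add(224, Mul(-1, -13095)) = Add(224, 13095) = 13319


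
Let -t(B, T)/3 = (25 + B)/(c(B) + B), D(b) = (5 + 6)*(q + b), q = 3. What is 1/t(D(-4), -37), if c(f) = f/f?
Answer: 5/21 ≈ 0.23810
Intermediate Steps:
D(b) = 33 + 11*b (D(b) = (5 + 6)*(3 + b) = 11*(3 + b) = 33 + 11*b)
c(f) = 1
t(B, T) = -3*(25 + B)/(1 + B)
1/t(D(-4), -37) = 1/(3*(-25 - (33 + 11*(-4)))/(1 + (33 + 11*(-4)))) = 1/(3*(-25 - (33 - 44))/(1 + (33 - 44))) = 1/(3*(-25 - 1*(-11))/(1 - 11)) = 1/(3*(-25 + 11)/(-10)) = 1/(3*(-⅒)*(-14)) = 1/(21/5) = 5/21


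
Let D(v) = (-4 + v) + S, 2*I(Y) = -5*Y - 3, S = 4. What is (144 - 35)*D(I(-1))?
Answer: 109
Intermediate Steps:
I(Y) = -3/2 - 5*Y/2 (I(Y) = (-5*Y - 3)/2 = (-3 - 5*Y)/2 = -3/2 - 5*Y/2)
D(v) = v (D(v) = (-4 + v) + 4 = v)
(144 - 35)*D(I(-1)) = (144 - 35)*(-3/2 - 5/2*(-1)) = 109*(-3/2 + 5/2) = 109*1 = 109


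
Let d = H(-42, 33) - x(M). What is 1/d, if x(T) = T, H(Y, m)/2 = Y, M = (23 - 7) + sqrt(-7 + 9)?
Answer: -50/4999 + sqrt(2)/9998 ≈ -0.0098605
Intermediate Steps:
M = 16 + sqrt(2) ≈ 17.414
H(Y, m) = 2*Y
d = -100 - sqrt(2) (d = 2*(-42) - (16 + sqrt(2)) = -84 + (-16 - sqrt(2)) = -100 - sqrt(2) ≈ -101.41)
1/d = 1/(-100 - sqrt(2))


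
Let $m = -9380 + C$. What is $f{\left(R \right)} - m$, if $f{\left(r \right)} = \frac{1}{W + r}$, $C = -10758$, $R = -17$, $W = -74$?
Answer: $\frac{1832557}{91} \approx 20138.0$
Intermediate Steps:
$f{\left(r \right)} = \frac{1}{-74 + r}$
$m = -20138$ ($m = -9380 - 10758 = -20138$)
$f{\left(R \right)} - m = \frac{1}{-74 - 17} - -20138 = \frac{1}{-91} + 20138 = - \frac{1}{91} + 20138 = \frac{1832557}{91}$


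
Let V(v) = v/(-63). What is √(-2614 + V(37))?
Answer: I*√1153033/21 ≈ 51.133*I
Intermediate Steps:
V(v) = -v/63 (V(v) = v*(-1/63) = -v/63)
√(-2614 + V(37)) = √(-2614 - 1/63*37) = √(-2614 - 37/63) = √(-164719/63) = I*√1153033/21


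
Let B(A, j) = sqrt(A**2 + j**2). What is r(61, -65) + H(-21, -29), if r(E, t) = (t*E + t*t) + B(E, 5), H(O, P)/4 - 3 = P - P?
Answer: 272 + sqrt(3746) ≈ 333.20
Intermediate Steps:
H(O, P) = 12 (H(O, P) = 12 + 4*(P - P) = 12 + 4*0 = 12 + 0 = 12)
r(E, t) = t**2 + sqrt(25 + E**2) + E*t (r(E, t) = (t*E + t*t) + sqrt(E**2 + 5**2) = (E*t + t**2) + sqrt(E**2 + 25) = (t**2 + E*t) + sqrt(25 + E**2) = t**2 + sqrt(25 + E**2) + E*t)
r(61, -65) + H(-21, -29) = ((-65)**2 + sqrt(25 + 61**2) + 61*(-65)) + 12 = (4225 + sqrt(25 + 3721) - 3965) + 12 = (4225 + sqrt(3746) - 3965) + 12 = (260 + sqrt(3746)) + 12 = 272 + sqrt(3746)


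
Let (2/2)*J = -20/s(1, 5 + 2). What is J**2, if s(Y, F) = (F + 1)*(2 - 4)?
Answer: 25/16 ≈ 1.5625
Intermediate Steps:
s(Y, F) = -2 - 2*F (s(Y, F) = (1 + F)*(-2) = -2 - 2*F)
J = 5/4 (J = -20/(-2 - 2*(5 + 2)) = -20/(-2 - 2*7) = -20/(-2 - 14) = -20/(-16) = -20*(-1/16) = 5/4 ≈ 1.2500)
J**2 = (5/4)**2 = 25/16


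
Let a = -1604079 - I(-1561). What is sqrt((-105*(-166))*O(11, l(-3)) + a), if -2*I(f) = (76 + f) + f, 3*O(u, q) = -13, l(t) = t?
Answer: 74*I*sqrt(307) ≈ 1296.6*I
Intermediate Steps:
O(u, q) = -13/3 (O(u, q) = (1/3)*(-13) = -13/3)
I(f) = -38 - f (I(f) = -((76 + f) + f)/2 = -(76 + 2*f)/2 = -38 - f)
a = -1605602 (a = -1604079 - (-38 - 1*(-1561)) = -1604079 - (-38 + 1561) = -1604079 - 1*1523 = -1604079 - 1523 = -1605602)
sqrt((-105*(-166))*O(11, l(-3)) + a) = sqrt(-105*(-166)*(-13/3) - 1605602) = sqrt(17430*(-13/3) - 1605602) = sqrt(-75530 - 1605602) = sqrt(-1681132) = 74*I*sqrt(307)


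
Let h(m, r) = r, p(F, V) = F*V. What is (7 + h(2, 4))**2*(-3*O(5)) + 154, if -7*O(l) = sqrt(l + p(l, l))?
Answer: 154 + 363*sqrt(30)/7 ≈ 438.03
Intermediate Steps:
O(l) = -sqrt(l + l**2)/7 (O(l) = -sqrt(l + l*l)/7 = -sqrt(l + l**2)/7)
(7 + h(2, 4))**2*(-3*O(5)) + 154 = (7 + 4)**2*(-(-3)*sqrt(5*(1 + 5))/7) + 154 = 11**2*(-(-3)*sqrt(5*6)/7) + 154 = 121*(-(-3)*sqrt(30)/7) + 154 = 121*(3*sqrt(30)/7) + 154 = 363*sqrt(30)/7 + 154 = 154 + 363*sqrt(30)/7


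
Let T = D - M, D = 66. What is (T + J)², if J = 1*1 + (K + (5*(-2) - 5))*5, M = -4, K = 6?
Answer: 676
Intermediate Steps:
J = -44 (J = 1*1 + (6 + (5*(-2) - 5))*5 = 1 + (6 + (-10 - 5))*5 = 1 + (6 - 15)*5 = 1 - 9*5 = 1 - 45 = -44)
T = 70 (T = 66 - 1*(-4) = 66 + 4 = 70)
(T + J)² = (70 - 44)² = 26² = 676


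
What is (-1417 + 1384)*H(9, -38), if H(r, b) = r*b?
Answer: 11286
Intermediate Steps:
H(r, b) = b*r
(-1417 + 1384)*H(9, -38) = (-1417 + 1384)*(-38*9) = -33*(-342) = 11286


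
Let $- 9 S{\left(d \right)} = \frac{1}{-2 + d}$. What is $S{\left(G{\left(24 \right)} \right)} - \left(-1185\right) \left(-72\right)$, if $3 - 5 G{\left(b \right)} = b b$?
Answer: $- \frac{447674035}{5247} \approx -85320.0$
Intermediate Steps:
$G{\left(b \right)} = \frac{3}{5} - \frac{b^{2}}{5}$ ($G{\left(b \right)} = \frac{3}{5} - \frac{b b}{5} = \frac{3}{5} - \frac{b^{2}}{5}$)
$S{\left(d \right)} = - \frac{1}{9 \left(-2 + d\right)}$
$S{\left(G{\left(24 \right)} \right)} - \left(-1185\right) \left(-72\right) = - \frac{1}{-18 + 9 \left(\frac{3}{5} - \frac{24^{2}}{5}\right)} - \left(-1185\right) \left(-72\right) = - \frac{1}{-18 + 9 \left(\frac{3}{5} - \frac{576}{5}\right)} - 85320 = - \frac{1}{-18 + 9 \left(- \frac{573}{5}\right)} - 85320 = - \frac{1}{-18 - \frac{5157}{5}} - 85320 = - \frac{1}{- \frac{5247}{5}} - 85320 = \left(-1\right) \left(- \frac{5}{5247}\right) - 85320 = \frac{5}{5247} - 85320 = - \frac{447674035}{5247}$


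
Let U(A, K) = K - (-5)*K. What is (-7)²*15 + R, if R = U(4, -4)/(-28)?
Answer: 5151/7 ≈ 735.86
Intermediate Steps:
U(A, K) = 6*K (U(A, K) = K + 5*K = 6*K)
R = 6/7 (R = (6*(-4))/(-28) = -24*(-1/28) = 6/7 ≈ 0.85714)
(-7)²*15 + R = (-7)²*15 + 6/7 = 49*15 + 6/7 = 735 + 6/7 = 5151/7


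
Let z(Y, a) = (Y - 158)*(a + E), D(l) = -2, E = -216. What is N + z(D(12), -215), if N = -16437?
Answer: 52523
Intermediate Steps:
z(Y, a) = (-216 + a)*(-158 + Y) (z(Y, a) = (Y - 158)*(a - 216) = (-158 + Y)*(-216 + a) = (-216 + a)*(-158 + Y))
N + z(D(12), -215) = -16437 + (34128 - 216*(-2) - 158*(-215) - 2*(-215)) = -16437 + (34128 + 432 + 33970 + 430) = -16437 + 68960 = 52523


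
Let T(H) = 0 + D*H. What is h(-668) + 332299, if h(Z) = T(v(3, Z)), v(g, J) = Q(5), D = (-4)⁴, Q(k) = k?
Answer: 333579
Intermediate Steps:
D = 256
v(g, J) = 5
T(H) = 256*H (T(H) = 0 + 256*H = 256*H)
h(Z) = 1280 (h(Z) = 256*5 = 1280)
h(-668) + 332299 = 1280 + 332299 = 333579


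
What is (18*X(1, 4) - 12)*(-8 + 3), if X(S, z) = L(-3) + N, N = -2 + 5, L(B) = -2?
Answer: -30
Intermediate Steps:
N = 3
X(S, z) = 1 (X(S, z) = -2 + 3 = 1)
(18*X(1, 4) - 12)*(-8 + 3) = (18*1 - 12)*(-8 + 3) = (18 - 12)*(-5) = 6*(-5) = -30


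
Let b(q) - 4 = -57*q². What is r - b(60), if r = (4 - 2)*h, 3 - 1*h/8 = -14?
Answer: 205468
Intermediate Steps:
h = 136 (h = 24 - 8*(-14) = 24 + 112 = 136)
b(q) = 4 - 57*q²
r = 272 (r = (4 - 2)*136 = 2*136 = 272)
r - b(60) = 272 - (4 - 57*60²) = 272 - (4 - 57*3600) = 272 - (4 - 205200) = 272 - 1*(-205196) = 272 + 205196 = 205468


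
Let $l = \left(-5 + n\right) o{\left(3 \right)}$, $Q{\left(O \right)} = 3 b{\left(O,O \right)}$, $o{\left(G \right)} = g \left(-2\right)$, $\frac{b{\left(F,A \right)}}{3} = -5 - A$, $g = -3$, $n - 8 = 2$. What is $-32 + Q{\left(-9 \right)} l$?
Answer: $1048$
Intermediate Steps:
$n = 10$ ($n = 8 + 2 = 10$)
$b{\left(F,A \right)} = -15 - 3 A$ ($b{\left(F,A \right)} = 3 \left(-5 - A\right) = -15 - 3 A$)
$o{\left(G \right)} = 6$ ($o{\left(G \right)} = \left(-3\right) \left(-2\right) = 6$)
$Q{\left(O \right)} = -45 - 9 O$ ($Q{\left(O \right)} = 3 \left(-15 - 3 O\right) = -45 - 9 O$)
$l = 30$ ($l = \left(-5 + 10\right) 6 = 5 \cdot 6 = 30$)
$-32 + Q{\left(-9 \right)} l = -32 + \left(-45 - -81\right) 30 = -32 + \left(-45 + 81\right) 30 = -32 + 36 \cdot 30 = -32 + 1080 = 1048$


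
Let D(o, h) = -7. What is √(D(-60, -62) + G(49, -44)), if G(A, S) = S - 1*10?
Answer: I*√61 ≈ 7.8102*I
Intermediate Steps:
G(A, S) = -10 + S (G(A, S) = S - 10 = -10 + S)
√(D(-60, -62) + G(49, -44)) = √(-7 + (-10 - 44)) = √(-7 - 54) = √(-61) = I*√61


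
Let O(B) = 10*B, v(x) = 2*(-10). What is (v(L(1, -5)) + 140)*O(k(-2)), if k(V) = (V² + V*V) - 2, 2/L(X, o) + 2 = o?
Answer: 7200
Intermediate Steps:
L(X, o) = 2/(-2 + o)
v(x) = -20
k(V) = -2 + 2*V² (k(V) = (V² + V²) - 2 = 2*V² - 2 = -2 + 2*V²)
(v(L(1, -5)) + 140)*O(k(-2)) = (-20 + 140)*(10*(-2 + 2*(-2)²)) = 120*(10*(-2 + 2*4)) = 120*(10*(-2 + 8)) = 120*(10*6) = 120*60 = 7200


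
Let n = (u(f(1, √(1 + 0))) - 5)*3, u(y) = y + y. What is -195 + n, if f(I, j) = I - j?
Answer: -210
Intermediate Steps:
u(y) = 2*y
n = -15 (n = (2*(1 - √(1 + 0)) - 5)*3 = (2*(1 - √1) - 5)*3 = (2*(1 - 1*1) - 5)*3 = (2*(1 - 1) - 5)*3 = (2*0 - 5)*3 = (0 - 5)*3 = -5*3 = -15)
-195 + n = -195 - 15 = -210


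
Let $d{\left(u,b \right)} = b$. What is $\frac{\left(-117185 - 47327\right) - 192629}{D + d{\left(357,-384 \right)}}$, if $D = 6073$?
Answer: $- \frac{357141}{5689} \approx -62.777$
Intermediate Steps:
$\frac{\left(-117185 - 47327\right) - 192629}{D + d{\left(357,-384 \right)}} = \frac{\left(-117185 - 47327\right) - 192629}{6073 - 384} = \frac{-164512 - 192629}{5689} = \left(-357141\right) \frac{1}{5689} = - \frac{357141}{5689}$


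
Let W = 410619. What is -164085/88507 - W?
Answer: -36342819918/88507 ≈ -4.1062e+5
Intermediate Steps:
-164085/88507 - W = -164085/88507 - 1*410619 = -164085*1/88507 - 410619 = -164085/88507 - 410619 = -36342819918/88507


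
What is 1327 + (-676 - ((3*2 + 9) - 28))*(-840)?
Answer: 558247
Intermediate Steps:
1327 + (-676 - ((3*2 + 9) - 28))*(-840) = 1327 + (-676 - ((6 + 9) - 28))*(-840) = 1327 + (-676 - (15 - 28))*(-840) = 1327 + (-676 - 1*(-13))*(-840) = 1327 + (-676 + 13)*(-840) = 1327 - 663*(-840) = 1327 + 556920 = 558247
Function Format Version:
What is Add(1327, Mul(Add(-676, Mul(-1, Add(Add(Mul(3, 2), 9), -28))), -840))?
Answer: 558247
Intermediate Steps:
Add(1327, Mul(Add(-676, Mul(-1, Add(Add(Mul(3, 2), 9), -28))), -840)) = Add(1327, Mul(Add(-676, Mul(-1, Add(Add(6, 9), -28))), -840)) = Add(1327, Mul(Add(-676, Mul(-1, Add(15, -28))), -840)) = Add(1327, Mul(Add(-676, Mul(-1, -13)), -840)) = Add(1327, Mul(Add(-676, 13), -840)) = Add(1327, Mul(-663, -840)) = Add(1327, 556920) = 558247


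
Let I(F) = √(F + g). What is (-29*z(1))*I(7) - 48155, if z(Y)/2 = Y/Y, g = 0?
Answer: -48155 - 58*√7 ≈ -48308.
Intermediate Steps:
I(F) = √F (I(F) = √(F + 0) = √F)
z(Y) = 2 (z(Y) = 2*(Y/Y) = 2*1 = 2)
(-29*z(1))*I(7) - 48155 = (-29*2)*√7 - 48155 = -58*√7 - 48155 = -48155 - 58*√7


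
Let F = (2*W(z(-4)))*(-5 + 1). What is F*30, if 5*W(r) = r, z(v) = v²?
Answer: -768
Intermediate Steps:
W(r) = r/5
F = -128/5 (F = (2*((⅕)*(-4)²))*(-5 + 1) = (2*((⅕)*16))*(-4) = (2*(16/5))*(-4) = (32/5)*(-4) = -128/5 ≈ -25.600)
F*30 = -128/5*30 = -768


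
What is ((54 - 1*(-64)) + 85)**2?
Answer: 41209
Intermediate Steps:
((54 - 1*(-64)) + 85)**2 = ((54 + 64) + 85)**2 = (118 + 85)**2 = 203**2 = 41209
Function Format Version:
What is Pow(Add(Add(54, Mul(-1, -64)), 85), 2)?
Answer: 41209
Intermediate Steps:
Pow(Add(Add(54, Mul(-1, -64)), 85), 2) = Pow(Add(Add(54, 64), 85), 2) = Pow(Add(118, 85), 2) = Pow(203, 2) = 41209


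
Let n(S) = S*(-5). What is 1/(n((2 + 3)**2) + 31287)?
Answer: 1/31162 ≈ 3.2090e-5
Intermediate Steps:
n(S) = -5*S
1/(n((2 + 3)**2) + 31287) = 1/(-5*(2 + 3)**2 + 31287) = 1/(-5*5**2 + 31287) = 1/(-5*25 + 31287) = 1/(-125 + 31287) = 1/31162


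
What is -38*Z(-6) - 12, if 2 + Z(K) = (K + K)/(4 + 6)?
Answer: 548/5 ≈ 109.60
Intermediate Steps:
Z(K) = -2 + K/5 (Z(K) = -2 + (K + K)/(4 + 6) = -2 + (2*K)/10 = -2 + (2*K)*(⅒) = -2 + K/5)
-38*Z(-6) - 12 = -38*(-2 + (⅕)*(-6)) - 12 = -38*(-2 - 6/5) - 12 = -38*(-16/5) - 12 = 608/5 - 12 = 548/5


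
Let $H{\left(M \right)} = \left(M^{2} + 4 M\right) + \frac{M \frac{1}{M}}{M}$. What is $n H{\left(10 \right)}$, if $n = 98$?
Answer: $\frac{68649}{5} \approx 13730.0$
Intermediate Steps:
$H{\left(M \right)} = \frac{1}{M} + M^{2} + 4 M$ ($H{\left(M \right)} = \left(M^{2} + 4 M\right) + 1 \frac{1}{M} = \left(M^{2} + 4 M\right) + \frac{1}{M} = \frac{1}{M} + M^{2} + 4 M$)
$n H{\left(10 \right)} = 98 \frac{1 + 10^{2} \left(4 + 10\right)}{10} = 98 \frac{1 + 100 \cdot 14}{10} = 98 \frac{1 + 1400}{10} = 98 \cdot \frac{1}{10} \cdot 1401 = 98 \cdot \frac{1401}{10} = \frac{68649}{5}$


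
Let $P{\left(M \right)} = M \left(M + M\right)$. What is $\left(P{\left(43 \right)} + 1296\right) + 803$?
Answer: $5797$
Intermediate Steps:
$P{\left(M \right)} = 2 M^{2}$ ($P{\left(M \right)} = M 2 M = 2 M^{2}$)
$\left(P{\left(43 \right)} + 1296\right) + 803 = \left(2 \cdot 43^{2} + 1296\right) + 803 = \left(2 \cdot 1849 + 1296\right) + 803 = \left(3698 + 1296\right) + 803 = 4994 + 803 = 5797$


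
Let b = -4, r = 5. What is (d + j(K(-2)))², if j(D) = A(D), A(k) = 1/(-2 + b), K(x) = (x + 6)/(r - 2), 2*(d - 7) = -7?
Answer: 100/9 ≈ 11.111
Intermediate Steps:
d = 7/2 (d = 7 + (½)*(-7) = 7 - 7/2 = 7/2 ≈ 3.5000)
K(x) = 2 + x/3 (K(x) = (x + 6)/(5 - 2) = (6 + x)/3 = (6 + x)*(⅓) = 2 + x/3)
A(k) = -⅙ (A(k) = 1/(-2 - 4) = 1/(-6) = -⅙)
j(D) = -⅙
(d + j(K(-2)))² = (7/2 - ⅙)² = (10/3)² = 100/9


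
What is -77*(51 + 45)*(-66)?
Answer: 487872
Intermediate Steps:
-77*(51 + 45)*(-66) = -77*96*(-66) = -7392*(-66) = 487872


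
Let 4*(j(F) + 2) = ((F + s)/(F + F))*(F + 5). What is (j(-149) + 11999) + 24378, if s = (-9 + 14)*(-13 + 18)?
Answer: 5417643/149 ≈ 36360.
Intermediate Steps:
s = 25 (s = 5*5 = 25)
j(F) = -2 + (5 + F)*(25 + F)/(8*F) (j(F) = -2 + (((F + 25)/(F + F))*(F + 5))/4 = -2 + (((25 + F)/((2*F)))*(5 + F))/4 = -2 + (((25 + F)*(1/(2*F)))*(5 + F))/4 = -2 + (((25 + F)/(2*F))*(5 + F))/4 = -2 + ((5 + F)*(25 + F)/(2*F))/4 = -2 + (5 + F)*(25 + F)/(8*F))
(j(-149) + 11999) + 24378 = ((⅛)*(125 - 149*(14 - 149))/(-149) + 11999) + 24378 = ((⅛)*(-1/149)*(125 - 149*(-135)) + 11999) + 24378 = ((⅛)*(-1/149)*(125 + 20115) + 11999) + 24378 = ((⅛)*(-1/149)*20240 + 11999) + 24378 = (-2530/149 + 11999) + 24378 = 1785321/149 + 24378 = 5417643/149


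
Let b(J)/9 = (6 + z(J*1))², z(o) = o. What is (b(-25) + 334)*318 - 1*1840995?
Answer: -701601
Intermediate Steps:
b(J) = 9*(6 + J)² (b(J) = 9*(6 + J*1)² = 9*(6 + J)²)
(b(-25) + 334)*318 - 1*1840995 = (9*(6 - 25)² + 334)*318 - 1*1840995 = (9*(-19)² + 334)*318 - 1840995 = (9*361 + 334)*318 - 1840995 = (3249 + 334)*318 - 1840995 = 3583*318 - 1840995 = 1139394 - 1840995 = -701601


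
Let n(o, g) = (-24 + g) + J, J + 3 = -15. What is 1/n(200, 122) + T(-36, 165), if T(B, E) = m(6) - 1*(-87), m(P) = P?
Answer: 7441/80 ≈ 93.012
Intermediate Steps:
J = -18 (J = -3 - 15 = -18)
n(o, g) = -42 + g (n(o, g) = (-24 + g) - 18 = -42 + g)
T(B, E) = 93 (T(B, E) = 6 - 1*(-87) = 6 + 87 = 93)
1/n(200, 122) + T(-36, 165) = 1/(-42 + 122) + 93 = 1/80 + 93 = 7441/80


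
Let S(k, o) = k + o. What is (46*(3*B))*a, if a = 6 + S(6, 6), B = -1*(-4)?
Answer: 9936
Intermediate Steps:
B = 4
a = 18 (a = 6 + (6 + 6) = 6 + 12 = 18)
(46*(3*B))*a = (46*(3*4))*18 = (46*12)*18 = 552*18 = 9936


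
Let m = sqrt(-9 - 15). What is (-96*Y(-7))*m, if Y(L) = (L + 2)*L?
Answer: -6720*I*sqrt(6) ≈ -16461.0*I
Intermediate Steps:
Y(L) = L*(2 + L) (Y(L) = (2 + L)*L = L*(2 + L))
m = 2*I*sqrt(6) (m = sqrt(-24) = 2*I*sqrt(6) ≈ 4.899*I)
(-96*Y(-7))*m = (-(-672)*(2 - 7))*(2*I*sqrt(6)) = (-(-672)*(-5))*(2*I*sqrt(6)) = (-96*35)*(2*I*sqrt(6)) = -6720*I*sqrt(6)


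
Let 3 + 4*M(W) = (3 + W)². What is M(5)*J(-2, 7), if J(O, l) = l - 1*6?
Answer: 61/4 ≈ 15.250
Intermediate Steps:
J(O, l) = -6 + l (J(O, l) = l - 6 = -6 + l)
M(W) = -¾ + (3 + W)²/4
M(5)*J(-2, 7) = (-¾ + (3 + 5)²/4)*(-6 + 7) = (-¾ + (¼)*8²)*1 = (-¾ + (¼)*64)*1 = (-¾ + 16)*1 = (61/4)*1 = 61/4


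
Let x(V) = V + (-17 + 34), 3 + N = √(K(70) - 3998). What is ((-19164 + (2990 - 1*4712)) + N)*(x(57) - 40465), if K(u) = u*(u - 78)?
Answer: 843727599 - 40391*I*√4558 ≈ 8.4373e+8 - 2.7269e+6*I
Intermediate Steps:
K(u) = u*(-78 + u)
N = -3 + I*√4558 (N = -3 + √(70*(-78 + 70) - 3998) = -3 + √(70*(-8) - 3998) = -3 + √(-560 - 3998) = -3 + √(-4558) = -3 + I*√4558 ≈ -3.0 + 67.513*I)
x(V) = 17 + V (x(V) = V + 17 = 17 + V)
((-19164 + (2990 - 1*4712)) + N)*(x(57) - 40465) = ((-19164 + (2990 - 1*4712)) + (-3 + I*√4558))*((17 + 57) - 40465) = ((-19164 + (2990 - 4712)) + (-3 + I*√4558))*(74 - 40465) = ((-19164 - 1722) + (-3 + I*√4558))*(-40391) = (-20886 + (-3 + I*√4558))*(-40391) = (-20889 + I*√4558)*(-40391) = 843727599 - 40391*I*√4558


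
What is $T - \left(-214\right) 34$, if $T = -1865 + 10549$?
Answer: $15960$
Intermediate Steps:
$T = 8684$
$T - \left(-214\right) 34 = 8684 - \left(-214\right) 34 = 8684 - -7276 = 8684 + 7276 = 15960$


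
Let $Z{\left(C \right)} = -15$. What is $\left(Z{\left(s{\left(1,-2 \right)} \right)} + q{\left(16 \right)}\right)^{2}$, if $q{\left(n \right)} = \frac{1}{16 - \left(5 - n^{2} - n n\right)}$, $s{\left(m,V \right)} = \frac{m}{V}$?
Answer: $\frac{61528336}{273529} \approx 224.94$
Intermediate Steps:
$q{\left(n \right)} = \frac{1}{11 + 2 n^{2}}$ ($q{\left(n \right)} = \frac{1}{16 + \left(\left(n^{2} + n^{2}\right) - 5\right)} = \frac{1}{16 + \left(2 n^{2} - 5\right)} = \frac{1}{16 + \left(-5 + 2 n^{2}\right)} = \frac{1}{11 + 2 n^{2}}$)
$\left(Z{\left(s{\left(1,-2 \right)} \right)} + q{\left(16 \right)}\right)^{2} = \left(-15 + \frac{1}{11 + 2 \cdot 16^{2}}\right)^{2} = \left(-15 + \frac{1}{11 + 2 \cdot 256}\right)^{2} = \left(-15 + \frac{1}{11 + 512}\right)^{2} = \left(-15 + \frac{1}{523}\right)^{2} = \left(- \frac{7844}{523}\right)^{2} = \frac{61528336}{273529}$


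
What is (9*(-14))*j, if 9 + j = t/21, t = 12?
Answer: 1062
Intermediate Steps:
j = -59/7 (j = -9 + 12/21 = -9 + 12*(1/21) = -9 + 4/7 = -59/7 ≈ -8.4286)
(9*(-14))*j = (9*(-14))*(-59/7) = -126*(-59/7) = 1062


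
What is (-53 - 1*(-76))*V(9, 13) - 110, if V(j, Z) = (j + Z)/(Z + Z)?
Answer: -1177/13 ≈ -90.538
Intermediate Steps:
V(j, Z) = (Z + j)/(2*Z) (V(j, Z) = (Z + j)/((2*Z)) = (Z + j)*(1/(2*Z)) = (Z + j)/(2*Z))
(-53 - 1*(-76))*V(9, 13) - 110 = (-53 - 1*(-76))*((½)*(13 + 9)/13) - 110 = (-53 + 76)*((½)*(1/13)*22) - 110 = 23*(11/13) - 110 = 253/13 - 110 = -1177/13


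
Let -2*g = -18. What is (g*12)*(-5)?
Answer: -540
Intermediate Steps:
g = 9 (g = -½*(-18) = 9)
(g*12)*(-5) = (9*12)*(-5) = 108*(-5) = -540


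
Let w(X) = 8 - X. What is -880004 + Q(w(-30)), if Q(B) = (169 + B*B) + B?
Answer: -878353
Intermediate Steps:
Q(B) = 169 + B + B² (Q(B) = (169 + B²) + B = 169 + B + B²)
-880004 + Q(w(-30)) = -880004 + (169 + (8 - 1*(-30)) + (8 - 1*(-30))²) = -880004 + (169 + (8 + 30) + (8 + 30)²) = -880004 + (169 + 38 + 38²) = -880004 + (169 + 38 + 1444) = -880004 + 1651 = -878353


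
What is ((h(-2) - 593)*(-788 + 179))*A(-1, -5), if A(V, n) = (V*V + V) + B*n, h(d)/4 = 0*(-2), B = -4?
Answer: 7222740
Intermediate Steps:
h(d) = 0 (h(d) = 4*(0*(-2)) = 4*0 = 0)
A(V, n) = V + V² - 4*n (A(V, n) = (V*V + V) - 4*n = (V² + V) - 4*n = (V + V²) - 4*n = V + V² - 4*n)
((h(-2) - 593)*(-788 + 179))*A(-1, -5) = ((0 - 593)*(-788 + 179))*(-1 + (-1)² - 4*(-5)) = (-593*(-609))*(-1 + 1 + 20) = 361137*20 = 7222740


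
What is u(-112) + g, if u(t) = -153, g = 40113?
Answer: 39960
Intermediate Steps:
u(-112) + g = -153 + 40113 = 39960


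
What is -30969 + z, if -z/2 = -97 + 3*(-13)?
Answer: -30697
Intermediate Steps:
z = 272 (z = -2*(-97 + 3*(-13)) = -2*(-97 - 39) = -2*(-136) = 272)
-30969 + z = -30969 + 272 = -30697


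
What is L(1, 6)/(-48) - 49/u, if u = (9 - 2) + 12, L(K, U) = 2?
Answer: -1195/456 ≈ -2.6206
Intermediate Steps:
u = 19 (u = 7 + 12 = 19)
L(1, 6)/(-48) - 49/u = 2/(-48) - 49/19 = 2*(-1/48) - 49*1/19 = -1/24 - 49/19 = -1195/456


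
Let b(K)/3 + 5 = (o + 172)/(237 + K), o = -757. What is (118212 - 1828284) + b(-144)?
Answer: -53013282/31 ≈ -1.7101e+6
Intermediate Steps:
b(K) = -15 - 1755/(237 + K) (b(K) = -15 + 3*((-757 + 172)/(237 + K)) = -15 + 3*(-585/(237 + K)) = -15 - 1755/(237 + K))
(118212 - 1828284) + b(-144) = (118212 - 1828284) + 15*(-354 - 1*(-144))/(237 - 144) = -1710072 + 15*(-354 + 144)/93 = -1710072 + 15*(1/93)*(-210) = -1710072 - 1050/31 = -53013282/31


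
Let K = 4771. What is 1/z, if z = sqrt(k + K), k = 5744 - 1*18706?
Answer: -I*sqrt(8191)/8191 ≈ -0.011049*I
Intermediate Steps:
k = -12962 (k = 5744 - 18706 = -12962)
z = I*sqrt(8191) (z = sqrt(-12962 + 4771) = sqrt(-8191) = I*sqrt(8191) ≈ 90.504*I)
1/z = 1/(I*sqrt(8191)) = -I*sqrt(8191)/8191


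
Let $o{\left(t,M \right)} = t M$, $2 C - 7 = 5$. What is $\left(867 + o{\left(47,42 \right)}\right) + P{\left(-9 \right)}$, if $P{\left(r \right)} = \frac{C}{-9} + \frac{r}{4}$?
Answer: $\frac{34057}{12} \approx 2838.1$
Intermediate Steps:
$C = 6$ ($C = \frac{7}{2} + \frac{1}{2} \cdot 5 = \frac{7}{2} + \frac{5}{2} = 6$)
$o{\left(t,M \right)} = M t$
$P{\left(r \right)} = - \frac{2}{3} + \frac{r}{4}$ ($P{\left(r \right)} = \frac{6}{-9} + \frac{r}{4} = 6 \left(- \frac{1}{9}\right) + r \frac{1}{4} = - \frac{2}{3} + \frac{r}{4}$)
$\left(867 + o{\left(47,42 \right)}\right) + P{\left(-9 \right)} = \left(867 + 42 \cdot 47\right) + \left(- \frac{2}{3} + \frac{1}{4} \left(-9\right)\right) = \left(867 + 1974\right) - \frac{35}{12} = 2841 - \frac{35}{12} = \frac{34057}{12}$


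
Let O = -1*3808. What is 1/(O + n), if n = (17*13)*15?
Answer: -1/493 ≈ -0.0020284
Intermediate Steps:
O = -3808
n = 3315 (n = 221*15 = 3315)
1/(O + n) = 1/(-3808 + 3315) = 1/(-493) = -1/493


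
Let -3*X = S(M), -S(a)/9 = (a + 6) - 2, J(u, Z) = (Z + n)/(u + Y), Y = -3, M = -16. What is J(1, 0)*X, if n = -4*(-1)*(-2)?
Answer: -144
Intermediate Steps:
n = -8 (n = 4*(-2) = -8)
J(u, Z) = (-8 + Z)/(-3 + u) (J(u, Z) = (Z - 8)/(u - 3) = (-8 + Z)/(-3 + u))
S(a) = -36 - 9*a (S(a) = -9*((a + 6) - 2) = -9*((6 + a) - 2) = -9*(4 + a) = -36 - 9*a)
X = -36 (X = -(-36 - 9*(-16))/3 = -(-36 + 144)/3 = -1/3*108 = -36)
J(1, 0)*X = ((-8 + 0)/(-3 + 1))*(-36) = (-8/(-2))*(-36) = -1/2*(-8)*(-36) = 4*(-36) = -144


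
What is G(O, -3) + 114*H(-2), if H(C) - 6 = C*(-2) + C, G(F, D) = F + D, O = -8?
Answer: 901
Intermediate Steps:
G(F, D) = D + F
H(C) = 6 - C (H(C) = 6 + (C*(-2) + C) = 6 + (-2*C + C) = 6 - C)
G(O, -3) + 114*H(-2) = (-3 - 8) + 114*(6 - 1*(-2)) = -11 + 114*(6 + 2) = -11 + 114*8 = -11 + 912 = 901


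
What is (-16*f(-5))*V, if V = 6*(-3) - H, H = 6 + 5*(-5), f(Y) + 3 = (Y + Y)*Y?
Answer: -752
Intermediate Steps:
f(Y) = -3 + 2*Y² (f(Y) = -3 + (Y + Y)*Y = -3 + (2*Y)*Y = -3 + 2*Y²)
H = -19 (H = 6 - 25 = -19)
V = 1 (V = 6*(-3) - 1*(-19) = -18 + 19 = 1)
(-16*f(-5))*V = -16*(-3 + 2*(-5)²)*1 = -16*(-3 + 2*25)*1 = -16*(-3 + 50)*1 = -16*47*1 = -752*1 = -752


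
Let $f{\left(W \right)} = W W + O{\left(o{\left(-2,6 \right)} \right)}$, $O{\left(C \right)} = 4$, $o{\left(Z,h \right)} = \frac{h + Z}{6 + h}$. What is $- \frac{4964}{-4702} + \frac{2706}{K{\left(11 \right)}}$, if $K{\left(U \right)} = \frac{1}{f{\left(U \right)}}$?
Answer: $\frac{795228232}{2351} \approx 3.3825 \cdot 10^{5}$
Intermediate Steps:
$o{\left(Z,h \right)} = \frac{Z + h}{6 + h}$
$f{\left(W \right)} = 4 + W^{2}$ ($f{\left(W \right)} = W W + 4 = W^{2} + 4 = 4 + W^{2}$)
$K{\left(U \right)} = \frac{1}{4 + U^{2}}$
$- \frac{4964}{-4702} + \frac{2706}{K{\left(11 \right)}} = - \frac{4964}{-4702} + \frac{2706}{\frac{1}{4 + 11^{2}}} = \left(-4964\right) \left(- \frac{1}{4702}\right) + \frac{2706}{\frac{1}{4 + 121}} = \frac{2482}{2351} + \frac{2706}{\frac{1}{125}} = \frac{2482}{2351} + 2706 \frac{1}{\frac{1}{125}} = \frac{2482}{2351} + 2706 \cdot 125 = \frac{2482}{2351} + 338250 = \frac{795228232}{2351}$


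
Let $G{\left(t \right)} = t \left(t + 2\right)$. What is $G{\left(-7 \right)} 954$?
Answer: $33390$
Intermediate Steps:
$G{\left(t \right)} = t \left(2 + t\right)$
$G{\left(-7 \right)} 954 = - 7 \left(2 - 7\right) 954 = \left(-7\right) \left(-5\right) 954 = 35 \cdot 954 = 33390$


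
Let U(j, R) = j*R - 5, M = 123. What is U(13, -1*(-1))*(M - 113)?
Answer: 80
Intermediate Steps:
U(j, R) = -5 + R*j (U(j, R) = R*j - 5 = -5 + R*j)
U(13, -1*(-1))*(M - 113) = (-5 - 1*(-1)*13)*(123 - 113) = (-5 + 1*13)*10 = (-5 + 13)*10 = 8*10 = 80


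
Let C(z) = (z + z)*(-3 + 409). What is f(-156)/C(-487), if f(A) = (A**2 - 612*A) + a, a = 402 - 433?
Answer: -17111/56492 ≈ -0.30289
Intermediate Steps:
a = -31
f(A) = -31 + A**2 - 612*A (f(A) = (A**2 - 612*A) - 31 = -31 + A**2 - 612*A)
C(z) = 812*z (C(z) = (2*z)*406 = 812*z)
f(-156)/C(-487) = (-31 + (-156)**2 - 612*(-156))/((812*(-487))) = (-31 + 24336 + 95472)/(-395444) = 119777*(-1/395444) = -17111/56492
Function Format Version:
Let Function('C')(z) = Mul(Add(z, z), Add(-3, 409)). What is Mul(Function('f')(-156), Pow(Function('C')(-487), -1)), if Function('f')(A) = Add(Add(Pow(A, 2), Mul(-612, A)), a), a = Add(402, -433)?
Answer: Rational(-17111, 56492) ≈ -0.30289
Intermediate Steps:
a = -31
Function('f')(A) = Add(-31, Pow(A, 2), Mul(-612, A)) (Function('f')(A) = Add(Add(Pow(A, 2), Mul(-612, A)), -31) = Add(-31, Pow(A, 2), Mul(-612, A)))
Function('C')(z) = Mul(812, z) (Function('C')(z) = Mul(Mul(2, z), 406) = Mul(812, z))
Mul(Function('f')(-156), Pow(Function('C')(-487), -1)) = Mul(Add(-31, Pow(-156, 2), Mul(-612, -156)), Pow(Mul(812, -487), -1)) = Mul(Add(-31, 24336, 95472), Pow(-395444, -1)) = Mul(119777, Rational(-1, 395444)) = Rational(-17111, 56492)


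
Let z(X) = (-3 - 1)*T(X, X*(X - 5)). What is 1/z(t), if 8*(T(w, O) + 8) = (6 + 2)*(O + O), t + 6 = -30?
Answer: -1/11776 ≈ -8.4918e-5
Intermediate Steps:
t = -36 (t = -6 - 30 = -36)
T(w, O) = -8 + 2*O (T(w, O) = -8 + ((6 + 2)*(O + O))/8 = -8 + (8*(2*O))/8 = -8 + (16*O)/8 = -8 + 2*O)
z(X) = 32 - 8*X*(-5 + X) (z(X) = (-3 - 1)*(-8 + 2*(X*(X - 5))) = -4*(-8 + 2*(X*(-5 + X))) = -4*(-8 + 2*X*(-5 + X)) = 32 - 8*X*(-5 + X))
1/z(t) = 1/(32 - 8*(-36)*(-5 - 36)) = 1/(32 - 8*(-36)*(-41)) = 1/(32 - 11808) = 1/(-11776) = -1/11776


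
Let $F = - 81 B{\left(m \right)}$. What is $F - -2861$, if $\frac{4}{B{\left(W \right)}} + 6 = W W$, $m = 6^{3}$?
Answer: $\frac{22244221}{7775} \approx 2861.0$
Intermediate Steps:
$m = 216$
$B{\left(W \right)} = \frac{4}{-6 + W^{2}}$ ($B{\left(W \right)} = \frac{4}{-6 + W W} = \frac{4}{-6 + W^{2}}$)
$F = - \frac{54}{7775}$ ($F = - 81 \frac{4}{-6 + 216^{2}} = - 81 \frac{4}{-6 + 46656} = - 81 \cdot \frac{4}{46650} = - 81 \cdot 4 \cdot \frac{1}{46650} = \left(-81\right) \frac{2}{23325} = - \frac{54}{7775} \approx -0.0069453$)
$F - -2861 = - \frac{54}{7775} - -2861 = - \frac{54}{7775} + 2861 = \frac{22244221}{7775}$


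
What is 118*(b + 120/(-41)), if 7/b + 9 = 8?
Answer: -48026/41 ≈ -1171.4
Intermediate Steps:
b = -7 (b = 7/(-9 + 8) = 7/(-1) = 7*(-1) = -7)
118*(b + 120/(-41)) = 118*(-7 + 120/(-41)) = 118*(-7 + 120*(-1/41)) = 118*(-7 - 120/41) = 118*(-407/41) = -48026/41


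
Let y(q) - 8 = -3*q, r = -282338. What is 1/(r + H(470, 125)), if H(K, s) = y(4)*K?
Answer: -1/284218 ≈ -3.5184e-6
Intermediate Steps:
y(q) = 8 - 3*q
H(K, s) = -4*K (H(K, s) = (8 - 3*4)*K = (8 - 12)*K = -4*K)
1/(r + H(470, 125)) = 1/(-282338 - 4*470) = 1/(-282338 - 1880) = 1/(-284218) = -1/284218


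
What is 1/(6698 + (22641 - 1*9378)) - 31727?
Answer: -633302646/19961 ≈ -31727.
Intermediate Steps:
1/(6698 + (22641 - 1*9378)) - 31727 = 1/(6698 + (22641 - 9378)) - 31727 = 1/(6698 + 13263) - 31727 = 1/19961 - 31727 = -633302646/19961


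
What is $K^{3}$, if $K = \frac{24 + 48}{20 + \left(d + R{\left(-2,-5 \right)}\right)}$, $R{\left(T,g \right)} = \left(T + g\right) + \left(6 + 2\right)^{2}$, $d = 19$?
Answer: $\frac{27}{64} \approx 0.42188$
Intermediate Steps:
$R{\left(T,g \right)} = 64 + T + g$ ($R{\left(T,g \right)} = \left(T + g\right) + 8^{2} = \left(T + g\right) + 64 = 64 + T + g$)
$K = \frac{3}{4}$ ($K = \frac{24 + 48}{20 + \left(19 - -57\right)} = \frac{72}{20 + \left(19 + 57\right)} = \frac{72}{20 + 76} = \frac{72}{96} = 72 \cdot \frac{1}{96} = \frac{3}{4} \approx 0.75$)
$K^{3} = \left(\frac{3}{4}\right)^{3} = \frac{27}{64}$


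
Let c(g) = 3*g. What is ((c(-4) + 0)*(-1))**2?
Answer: 144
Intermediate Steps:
((c(-4) + 0)*(-1))**2 = ((3*(-4) + 0)*(-1))**2 = ((-12 + 0)*(-1))**2 = (-12*(-1))**2 = 12**2 = 144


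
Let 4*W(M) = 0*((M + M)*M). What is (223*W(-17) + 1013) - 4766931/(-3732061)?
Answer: 3785344724/3732061 ≈ 1014.3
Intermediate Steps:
W(M) = 0 (W(M) = (0*((M + M)*M))/4 = (0*((2*M)*M))/4 = (0*(2*M²))/4 = (¼)*0 = 0)
(223*W(-17) + 1013) - 4766931/(-3732061) = (223*0 + 1013) - 4766931/(-3732061) = (0 + 1013) - 4766931*(-1/3732061) = 1013 + 4766931/3732061 = 3785344724/3732061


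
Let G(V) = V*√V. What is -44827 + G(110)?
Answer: -44827 + 110*√110 ≈ -43673.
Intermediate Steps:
G(V) = V^(3/2)
-44827 + G(110) = -44827 + 110^(3/2) = -44827 + 110*√110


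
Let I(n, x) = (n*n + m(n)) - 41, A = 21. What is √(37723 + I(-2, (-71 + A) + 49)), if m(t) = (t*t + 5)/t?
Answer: √150726/2 ≈ 194.12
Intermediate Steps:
m(t) = (5 + t²)/t (m(t) = (t² + 5)/t = (5 + t²)/t)
I(n, x) = -41 + n + n² + 5/n (I(n, x) = (n*n + (n + 5/n)) - 41 = (n² + (n + 5/n)) - 41 = (n + n² + 5/n) - 41 = -41 + n + n² + 5/n)
√(37723 + I(-2, (-71 + A) + 49)) = √(37723 + (-41 - 2 + (-2)² + 5/(-2))) = √(37723 + (-41 - 2 + 4 + 5*(-½))) = √(37723 + (-41 - 2 + 4 - 5/2)) = √(37723 - 83/2) = √(75363/2) = √150726/2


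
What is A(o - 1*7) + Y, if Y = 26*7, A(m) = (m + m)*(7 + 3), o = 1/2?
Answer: 52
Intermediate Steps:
o = 1/2 ≈ 0.50000
A(m) = 20*m (A(m) = (2*m)*10 = 20*m)
Y = 182
A(o - 1*7) + Y = 20*(1/2 - 1*7) + 182 = 20*(1/2 - 7) + 182 = 20*(-13/2) + 182 = -130 + 182 = 52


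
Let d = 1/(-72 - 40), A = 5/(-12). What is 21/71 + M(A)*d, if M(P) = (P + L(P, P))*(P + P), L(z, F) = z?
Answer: 82897/286272 ≈ 0.28957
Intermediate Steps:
A = -5/12 (A = 5*(-1/12) = -5/12 ≈ -0.41667)
M(P) = 4*P**2 (M(P) = (P + P)*(P + P) = (2*P)*(2*P) = 4*P**2)
d = -1/112 (d = 1/(-112) = -1/112 ≈ -0.0089286)
21/71 + M(A)*d = 21/71 + (4*(-5/12)**2)*(-1/112) = 21*(1/71) + (4*(25/144))*(-1/112) = 21/71 + (25/36)*(-1/112) = 21/71 - 25/4032 = 82897/286272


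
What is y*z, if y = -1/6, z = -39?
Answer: 13/2 ≈ 6.5000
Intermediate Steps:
y = -⅙ (y = -1*⅙ = -⅙ ≈ -0.16667)
y*z = -⅙*(-39) = 13/2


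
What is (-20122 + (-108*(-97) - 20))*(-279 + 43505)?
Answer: -417822516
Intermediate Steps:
(-20122 + (-108*(-97) - 20))*(-279 + 43505) = (-20122 + (10476 - 20))*43226 = (-20122 + 10456)*43226 = -9666*43226 = -417822516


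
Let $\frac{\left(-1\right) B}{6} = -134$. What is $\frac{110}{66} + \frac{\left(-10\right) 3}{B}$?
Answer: $\frac{655}{402} \approx 1.6294$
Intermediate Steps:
$B = 804$ ($B = \left(-6\right) \left(-134\right) = 804$)
$\frac{110}{66} + \frac{\left(-10\right) 3}{B} = \frac{110}{66} + \frac{\left(-10\right) 3}{804} = 110 \cdot \frac{1}{66} - \frac{5}{134} = \frac{5}{3} - \frac{5}{134} = \frac{655}{402}$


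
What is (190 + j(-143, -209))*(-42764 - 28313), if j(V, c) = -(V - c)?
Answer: -8813548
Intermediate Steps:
j(V, c) = c - V
(190 + j(-143, -209))*(-42764 - 28313) = (190 + (-209 - 1*(-143)))*(-42764 - 28313) = (190 + (-209 + 143))*(-71077) = (190 - 66)*(-71077) = 124*(-71077) = -8813548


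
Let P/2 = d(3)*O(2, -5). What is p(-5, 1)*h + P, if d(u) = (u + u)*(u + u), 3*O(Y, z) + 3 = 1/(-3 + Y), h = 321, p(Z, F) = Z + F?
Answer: -1380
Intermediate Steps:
p(Z, F) = F + Z
O(Y, z) = -1 + 1/(3*(-3 + Y))
d(u) = 4*u**2 (d(u) = (2*u)*(2*u) = 4*u**2)
P = -96 (P = 2*((4*3**2)*((10/3 - 1*2)/(-3 + 2))) = 2*((4*9)*((10/3 - 2)/(-1))) = 2*(36*(-1*4/3)) = 2*(36*(-4/3)) = 2*(-48) = -96)
p(-5, 1)*h + P = (1 - 5)*321 - 96 = -4*321 - 96 = -1284 - 96 = -1380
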